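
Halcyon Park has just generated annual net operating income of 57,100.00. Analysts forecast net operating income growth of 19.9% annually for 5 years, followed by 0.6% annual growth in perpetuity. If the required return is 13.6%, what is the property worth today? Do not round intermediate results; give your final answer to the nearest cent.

915416.53

D_1 = 68462.90000
D_2 = 82087.01710
D_3 = 98422.33350
D_4 = 118008.37787
D_5 = 141492.04507
Terminal value at year 5: TV = D_5×(1+g_2)/(r−g_2) = 142340.99734/0.13 = 1094930.74874
P_0 = D_1/(1+r)^1 + D_2/(1+r)^2 + D_3/(1+r)^3 + D_4/(1+r)^4 + D_5/(1+r)^5 + TV/(1+r)^5
    = 60266.63732 + 63608.88922 + 67136.49487 + 70859.73358 + 74789.45472 + 578755.31885 = 915416.52857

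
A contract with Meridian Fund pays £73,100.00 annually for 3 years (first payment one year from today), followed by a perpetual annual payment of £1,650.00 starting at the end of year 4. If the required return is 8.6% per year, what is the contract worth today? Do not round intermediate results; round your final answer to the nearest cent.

£201344.20

PV of 3-year annuity: £73,100.00 × [1 − (1+0.086)^−3] / 0.086 = 186364.74423
Perpetuity value at year 3: £1,650.00 / 0.086 = 19186.04651
PV of perpetuity: 19186.04651 / (1+0.086)^3 = 14979.45516
Total PV = 186364.74423 + 14979.45516 = 201344.19939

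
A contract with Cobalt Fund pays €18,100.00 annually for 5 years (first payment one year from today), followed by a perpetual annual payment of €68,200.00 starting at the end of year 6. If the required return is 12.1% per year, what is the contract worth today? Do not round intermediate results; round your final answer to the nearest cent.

PV of 5-year annuity: €18,100.00 × [1 − (1+0.121)^−5] / 0.121 = 65085.13612
Perpetuity value at year 5: €68,200.00 / 0.121 = 563636.36364
PV of perpetuity: 563636.36364 / (1+0.121)^5 = 318398.44743
Total PV = 65085.13612 + 318398.44743 = 383483.58355

€383483.58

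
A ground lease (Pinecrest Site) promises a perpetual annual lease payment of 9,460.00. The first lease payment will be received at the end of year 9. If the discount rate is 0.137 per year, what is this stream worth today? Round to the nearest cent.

24722.18

Value at end of year 8: C / r = 9,460.00 / 0.137 = 69,051.0949
Discount to today: PV = 69,051.0949 / (1 + 0.137)^8 = 69,051.0949 / 2.793082 = 24,722.18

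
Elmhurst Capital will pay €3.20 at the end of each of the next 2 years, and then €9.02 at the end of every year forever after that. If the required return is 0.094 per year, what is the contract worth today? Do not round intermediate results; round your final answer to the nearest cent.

PV of 2-year annuity: €3.20 × [1 − (1+0.094)^−2] / 0.094 = 5.59876
Perpetuity value at year 2: €9.02 / 0.094 = 95.95745
PV of perpetuity: 95.95745 / (1+0.094)^2 = 80.17594
Total PV = 5.59876 + 80.17594 = 85.77470

€85.77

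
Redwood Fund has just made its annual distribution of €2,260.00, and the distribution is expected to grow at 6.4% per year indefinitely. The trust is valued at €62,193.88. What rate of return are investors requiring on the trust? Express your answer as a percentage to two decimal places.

10.27%

D₁ = €2,260.00 × 1.064 = €2,404.6400
P = D₁/(r − g) ⇒ r = D₁/P + g = €2,404.6400/€62,193.88 + 0.064 = 0.038664 + 0.064 = 0.102664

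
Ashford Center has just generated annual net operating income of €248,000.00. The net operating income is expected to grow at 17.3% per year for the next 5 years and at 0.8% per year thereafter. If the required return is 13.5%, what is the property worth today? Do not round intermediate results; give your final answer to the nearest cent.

€3690948.81

D_1 = 290904.00000
D_2 = 341230.39200
D_3 = 400263.24982
D_4 = 469508.79203
D_5 = 550733.81306
Terminal value at year 5: TV = D_5×(1+g_2)/(r−g_2) = 555139.68356/0.127 = 4371178.61071
P_0 = D_1/(1+r)^1 + D_2/(1+r)^2 + D_3/(1+r)^3 + D_4/(1+r)^4 + D_5/(1+r)^5 + TV/(1+r)^5
    = 256303.08370 + 264884.15611 + 273752.52433 + 282917.80708 + 292389.94512 + 2320701.29667 = 3690948.81300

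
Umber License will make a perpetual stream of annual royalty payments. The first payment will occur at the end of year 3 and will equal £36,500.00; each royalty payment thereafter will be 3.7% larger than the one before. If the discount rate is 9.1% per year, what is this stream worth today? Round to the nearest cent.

Value at end of year 2: C₁ / (r − g) = £36,500.00 / (0.091 − 0.037) = £675,925.9259
Discount to today: PV = £675,925.9259 / (1 + 0.091)^2 = £675,925.9259 / 1.190281 = £567,870.89

£567870.89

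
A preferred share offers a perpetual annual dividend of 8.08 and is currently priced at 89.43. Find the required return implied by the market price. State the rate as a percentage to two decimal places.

9.03%

P = C/r ⇒ r = C/P = 8.08/89.43 = 0.090350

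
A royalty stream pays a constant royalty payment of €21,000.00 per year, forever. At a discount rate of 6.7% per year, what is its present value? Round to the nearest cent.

€313432.84

Level perpetuity: PV = C / r = €21,000.00 / 0.067 = €313,432.84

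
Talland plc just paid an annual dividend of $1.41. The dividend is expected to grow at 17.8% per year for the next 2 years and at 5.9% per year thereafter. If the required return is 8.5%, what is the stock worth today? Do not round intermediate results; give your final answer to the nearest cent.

D_1 = 1.66098
D_2 = 1.95663
Terminal value at year 2: TV = D_2×(1+g_2)/(r−g_2) = 2.07208/0.026 = 79.69523
P_0 = D_1/(1+r)^1 + D_2/(1+r)^2 + TV/(1+r)^2
    = 1.53086 + 1.66207 + 67.69753 = 70.89046

$70.89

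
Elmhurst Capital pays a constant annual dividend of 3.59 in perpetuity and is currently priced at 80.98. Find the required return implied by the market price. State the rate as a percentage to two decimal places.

P = C/r ⇒ r = C/P = 3.59/80.98 = 0.044332

4.43%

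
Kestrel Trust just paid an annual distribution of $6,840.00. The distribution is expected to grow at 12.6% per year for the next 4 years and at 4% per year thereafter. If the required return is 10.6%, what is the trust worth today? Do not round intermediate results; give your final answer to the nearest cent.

$144411.46

D_1 = 7701.84000
D_2 = 8672.27184
D_3 = 9764.97809
D_4 = 10995.36533
Terminal value at year 4: TV = D_4×(1+g_2)/(r−g_2) = 11435.17994/0.066 = 173260.30219
P_0 = D_1/(1+r)^1 + D_2/(1+r)^2 + D_3/(1+r)^3 + D_4/(1+r)^4 + TV/(1+r)^4
    = 6963.68897 + 7089.61463 + 7217.81742 + 7348.33854 + 115792.00117 = 144411.46073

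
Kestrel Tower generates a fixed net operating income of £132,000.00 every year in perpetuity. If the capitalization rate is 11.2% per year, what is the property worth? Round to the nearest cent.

Level perpetuity: PV = C / r = £132,000.00 / 0.112 = £1,178,571.43

£1178571.43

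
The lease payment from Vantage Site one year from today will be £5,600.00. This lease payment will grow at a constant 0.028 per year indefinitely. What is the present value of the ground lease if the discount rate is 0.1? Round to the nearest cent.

Growing perpetuity: P = D₁ / (r − g) = £5,600.0000 / (0.1 − 0.028) = £77,777.78

£77777.78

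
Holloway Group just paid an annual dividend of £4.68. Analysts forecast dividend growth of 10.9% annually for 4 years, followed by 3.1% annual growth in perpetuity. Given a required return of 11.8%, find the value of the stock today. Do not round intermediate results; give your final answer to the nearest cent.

£72.04

D_1 = 5.19012
D_2 = 5.75584
D_3 = 6.38323
D_4 = 7.07900
Terminal value at year 4: TV = D_4×(1+g_2)/(r−g_2) = 7.29845/0.087 = 83.89024
P_0 = D_1/(1+r)^1 + D_2/(1+r)^2 + D_3/(1+r)^3 + D_4/(1+r)^4 + TV/(1+r)^4
    = 4.64233 + 4.60495 + 4.56788 + 4.53111 + 53.69628 = 72.04256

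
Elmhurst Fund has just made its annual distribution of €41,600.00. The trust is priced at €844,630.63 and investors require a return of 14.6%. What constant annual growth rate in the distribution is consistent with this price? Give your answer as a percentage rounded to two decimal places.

P = D₀(1+g)/(r−g) ⇒ P(r−g) = D₀(1+g) ⇒ g(P+D₀) = P·r − D₀
g = (P·r − D₀)/(P + D₀) = (€844,630.63×0.146 − €41,600.00) / (€844,630.63 + €41,600.00) = 0.092206

9.22%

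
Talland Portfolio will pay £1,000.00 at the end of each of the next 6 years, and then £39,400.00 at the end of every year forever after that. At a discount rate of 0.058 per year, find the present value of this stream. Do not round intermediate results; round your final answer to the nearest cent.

£489292.71

PV of 6-year annuity: £1,000.00 × [1 − (1+0.058)^−6] / 0.058 = 4948.37595
Perpetuity value at year 6: £39,400.00 / 0.058 = 679310.34483
PV of perpetuity: 679310.34483 / (1+0.058)^6 = 484344.33229
Total PV = 4948.37595 + 484344.33229 = 489292.70824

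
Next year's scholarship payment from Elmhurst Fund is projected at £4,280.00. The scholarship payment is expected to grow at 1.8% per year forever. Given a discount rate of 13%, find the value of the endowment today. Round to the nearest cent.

Growing perpetuity: P = D₁ / (r − g) = £4,280.0000 / (0.13 − 0.018) = £38,214.29

£38214.29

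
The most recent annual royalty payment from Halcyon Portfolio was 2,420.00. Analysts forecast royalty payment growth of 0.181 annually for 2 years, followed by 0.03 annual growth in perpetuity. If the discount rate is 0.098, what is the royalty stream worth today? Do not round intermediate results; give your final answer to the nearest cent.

47809.75

D_1 = 2858.02000
D_2 = 3375.32162
Terminal value at year 2: TV = D_2×(1+g_2)/(r−g_2) = 3476.58127/0.068 = 51126.19513
P_0 = D_1/(1+r)^1 + D_2/(1+r)^2 + TV/(1+r)^2
    = 2602.93260 + 2799.69345 + 42407.12135 = 47809.74740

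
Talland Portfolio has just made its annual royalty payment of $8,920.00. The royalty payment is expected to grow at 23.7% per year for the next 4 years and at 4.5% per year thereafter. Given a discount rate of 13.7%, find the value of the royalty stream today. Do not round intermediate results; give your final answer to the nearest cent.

D_1 = 11034.04000
D_2 = 13649.10748
D_3 = 16883.94595
D_4 = 20885.44114
Terminal value at year 4: TV = D_4×(1+g_2)/(r−g_2) = 21825.28600/0.092 = 237231.36951
P_0 = D_1/(1+r)^1 + D_2/(1+r)^2 + D_3/(1+r)^3 + D_4/(1+r)^4 + TV/(1+r)^4
    = 9704.52067 + 10558.04052 + 11486.62807 + 12496.88560 + 141948.32012 = 186194.39497

$186194.39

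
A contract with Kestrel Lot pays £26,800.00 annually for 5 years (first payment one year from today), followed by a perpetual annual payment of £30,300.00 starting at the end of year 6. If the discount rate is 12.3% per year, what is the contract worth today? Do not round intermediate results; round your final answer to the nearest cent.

£233817.95

PV of 5-year annuity: £26,800.00 × [1 − (1+0.123)^−5] / 0.123 = 95894.30530
Perpetuity value at year 5: £30,300.00 / 0.123 = 246341.46341
PV of perpetuity: 246341.46341 / (1+0.123)^5 = 137923.64809
Total PV = 95894.30530 + 137923.64809 = 233817.95339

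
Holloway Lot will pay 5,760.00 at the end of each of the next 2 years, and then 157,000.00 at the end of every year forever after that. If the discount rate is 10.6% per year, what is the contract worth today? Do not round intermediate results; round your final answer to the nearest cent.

PV of 2-year annuity: 5,760.00 × [1 − (1+0.106)^−2] / 0.106 = 9916.77812
Perpetuity value at year 2: 157,000.00 / 0.106 = 1481132.07547
PV of perpetuity: 1481132.07547 / (1+0.106)^2 = 1210831.00520
Total PV = 9916.77812 + 1210831.00520 = 1220747.78332

1220747.78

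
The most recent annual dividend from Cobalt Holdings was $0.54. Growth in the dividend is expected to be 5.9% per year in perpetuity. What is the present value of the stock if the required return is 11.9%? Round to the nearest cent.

$9.53

D₁ = D₀ × (1 + g) = $0.54 × 1.059 = $0.5719
Growing perpetuity: P = D₁ / (r − g) = $0.5719 / (0.119 − 0.059) = $9.53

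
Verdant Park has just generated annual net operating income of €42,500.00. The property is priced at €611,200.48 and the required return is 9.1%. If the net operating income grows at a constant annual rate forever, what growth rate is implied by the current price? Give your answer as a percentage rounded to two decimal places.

P = D₀(1+g)/(r−g) ⇒ P(r−g) = D₀(1+g) ⇒ g(P+D₀) = P·r − D₀
g = (P·r − D₀)/(P + D₀) = (€611,200.48×0.091 − €42,500.00) / (€611,200.48 + €42,500.00) = 0.020069

2.01%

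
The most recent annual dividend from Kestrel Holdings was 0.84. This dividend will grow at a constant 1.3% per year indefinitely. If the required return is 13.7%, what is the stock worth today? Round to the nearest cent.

6.86

D₁ = D₀ × (1 + g) = 0.84 × 1.013 = 0.8509
Growing perpetuity: P = D₁ / (r − g) = 0.8509 / (0.137 − 0.013) = 6.86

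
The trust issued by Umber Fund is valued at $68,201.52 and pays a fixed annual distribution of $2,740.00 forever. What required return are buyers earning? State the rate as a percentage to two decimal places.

4.02%

P = C/r ⇒ r = C/P = $2,740.00/$68,201.52 = 0.040175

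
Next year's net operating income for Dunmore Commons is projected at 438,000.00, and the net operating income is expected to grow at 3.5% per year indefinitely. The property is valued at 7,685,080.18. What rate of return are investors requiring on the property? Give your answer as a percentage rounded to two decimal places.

P = D₁/(r − g) ⇒ r = D₁/P + g = 438,000.0000/7,685,080.18 + 0.035 = 0.056994 + 0.035 = 0.091994

9.20%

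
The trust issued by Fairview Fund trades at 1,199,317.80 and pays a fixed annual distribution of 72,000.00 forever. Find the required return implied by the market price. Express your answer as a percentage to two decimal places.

6.00%

P = C/r ⇒ r = C/P = 72,000.00/1,199,317.80 = 0.060034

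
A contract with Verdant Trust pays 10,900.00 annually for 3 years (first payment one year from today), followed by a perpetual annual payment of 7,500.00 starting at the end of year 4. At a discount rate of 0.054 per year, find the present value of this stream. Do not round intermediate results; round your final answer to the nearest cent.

148078.97

PV of 3-year annuity: 10,900.00 × [1 − (1+0.054)^−3] / 0.054 = 29462.31396
Perpetuity value at year 3: 7,500.00 / 0.054 = 138888.88889
PV of perpetuity: 138888.88889 / (1+0.054)^3 = 118616.65451
Total PV = 29462.31396 + 118616.65451 = 148078.96847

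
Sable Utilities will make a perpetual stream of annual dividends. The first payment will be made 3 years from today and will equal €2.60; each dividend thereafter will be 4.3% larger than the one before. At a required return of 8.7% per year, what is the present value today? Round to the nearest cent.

Value at end of year 2: C₁ / (r − g) = €2.60 / (0.087 − 0.043) = €59.0909
Discount to today: PV = €59.0909 / (1 + 0.087)^2 = €59.0909 / 1.181569 = €50.01

€50.01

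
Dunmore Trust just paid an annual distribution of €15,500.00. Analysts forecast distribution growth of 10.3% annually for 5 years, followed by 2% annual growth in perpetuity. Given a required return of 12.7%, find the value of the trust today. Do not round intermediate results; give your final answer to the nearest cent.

D_1 = 17096.50000
D_2 = 18857.43950
D_3 = 20799.75577
D_4 = 22942.13061
D_5 = 25305.17007
Terminal value at year 5: TV = D_5×(1+g_2)/(r−g_2) = 25811.27347/0.107 = 241226.85483
P_0 = D_1/(1+r)^1 + D_2/(1+r)^2 + D_3/(1+r)^3 + D_4/(1+r)^4 + D_5/(1+r)^5 + TV/(1+r)^5
    = 15169.92014 + 14846.86949 + 14530.69836 + 14221.26024 + 13918.41175 + 132680.18678 = 205367.34676

€205367.35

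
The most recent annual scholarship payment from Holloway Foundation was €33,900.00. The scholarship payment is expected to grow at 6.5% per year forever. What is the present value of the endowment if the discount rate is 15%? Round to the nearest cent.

D₁ = D₀ × (1 + g) = €33,900.00 × 1.065 = €36,103.5000
Growing perpetuity: P = D₁ / (r − g) = €36,103.5000 / (0.15 − 0.065) = €424,747.06

€424747.06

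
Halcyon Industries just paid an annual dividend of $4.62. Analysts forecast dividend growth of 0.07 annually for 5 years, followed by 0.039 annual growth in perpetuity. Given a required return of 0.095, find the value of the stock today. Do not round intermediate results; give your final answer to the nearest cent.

D_1 = 4.94340
D_2 = 5.28944
D_3 = 5.65970
D_4 = 6.05588
D_5 = 6.47979
Terminal value at year 5: TV = D_5×(1+g_2)/(r−g_2) = 6.73250/0.056 = 120.22323
P_0 = D_1/(1+r)^1 + D_2/(1+r)^2 + D_3/(1+r)^3 + D_4/(1+r)^4 + D_5/(1+r)^5 + TV/(1+r)^5
    = 4.51452 + 4.41145 + 4.31073 + 4.21231 + 4.11614 + 76.36912 = 97.93428

$97.93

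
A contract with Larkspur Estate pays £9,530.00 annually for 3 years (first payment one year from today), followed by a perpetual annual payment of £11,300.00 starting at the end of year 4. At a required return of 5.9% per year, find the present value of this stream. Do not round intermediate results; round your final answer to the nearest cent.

PV of 3-year annuity: £9,530.00 × [1 − (1+0.059)^−3] / 0.059 = 25521.00812
Perpetuity value at year 3: £11,300.00 / 0.059 = 191525.42373
PV of perpetuity: 191525.42373 / (1+0.059)^3 = 161264.41724
Total PV = 25521.00812 + 161264.41724 = 186785.42537

£186785.43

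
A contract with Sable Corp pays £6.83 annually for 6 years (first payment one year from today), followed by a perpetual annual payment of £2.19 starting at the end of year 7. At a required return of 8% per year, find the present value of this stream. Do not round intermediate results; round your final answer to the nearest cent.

PV of 6-year annuity: £6.83 × [1 − (1+0.08)^−6] / 0.08 = 31.57427
Perpetuity value at year 6: £2.19 / 0.08 = 27.37500
PV of perpetuity: 27.37500 / (1+0.08)^6 = 17.25089
Total PV = 31.57427 + 17.25089 = 48.82516

£48.83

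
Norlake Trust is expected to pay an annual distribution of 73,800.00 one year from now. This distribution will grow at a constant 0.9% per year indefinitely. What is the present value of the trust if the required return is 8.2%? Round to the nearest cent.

Growing perpetuity: P = D₁ / (r − g) = 73,800.0000 / (0.082 − 0.009) = 1,010,958.90

1010958.90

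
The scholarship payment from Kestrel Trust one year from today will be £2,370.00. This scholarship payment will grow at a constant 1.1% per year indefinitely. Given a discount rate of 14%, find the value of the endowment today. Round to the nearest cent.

£18372.09

Growing perpetuity: P = D₁ / (r − g) = £2,370.0000 / (0.14 − 0.011) = £18,372.09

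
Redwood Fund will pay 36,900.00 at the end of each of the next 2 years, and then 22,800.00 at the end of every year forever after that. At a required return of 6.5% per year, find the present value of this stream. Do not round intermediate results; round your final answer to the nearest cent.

PV of 2-year annuity: 36,900.00 × [1 − (1+0.065)^−2] / 0.065 = 67181.11486
Perpetuity value at year 2: 22,800.00 / 0.065 = 350769.23077
PV of perpetuity: 350769.23077 / (1+0.065)^2 = 309258.94842
Total PV = 67181.11486 + 309258.94842 = 376440.06328

376440.06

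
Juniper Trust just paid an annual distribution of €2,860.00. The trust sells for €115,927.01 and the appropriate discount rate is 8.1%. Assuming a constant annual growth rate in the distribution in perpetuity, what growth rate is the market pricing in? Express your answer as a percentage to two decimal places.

5.50%

P = D₀(1+g)/(r−g) ⇒ P(r−g) = D₀(1+g) ⇒ g(P+D₀) = P·r − D₀
g = (P·r − D₀)/(P + D₀) = (€115,927.01×0.081 − €2,860.00) / (€115,927.01 + €2,860.00) = 0.054973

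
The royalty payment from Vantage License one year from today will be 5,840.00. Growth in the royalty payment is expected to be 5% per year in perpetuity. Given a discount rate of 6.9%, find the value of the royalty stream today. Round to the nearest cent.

Growing perpetuity: P = D₁ / (r − g) = 5,840.0000 / (0.069 − 0.05) = 307,368.42

307368.42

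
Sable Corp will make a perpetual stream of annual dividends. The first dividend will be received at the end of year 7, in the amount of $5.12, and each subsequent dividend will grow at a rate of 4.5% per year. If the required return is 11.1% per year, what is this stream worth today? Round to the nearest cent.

Value at end of year 6: C₁ / (r − g) = $5.12 / (0.111 − 0.045) = $77.5758
Discount to today: PV = $77.5758 / (1 + 0.111)^6 = $77.5758 / 1.880548 = $41.25

$41.25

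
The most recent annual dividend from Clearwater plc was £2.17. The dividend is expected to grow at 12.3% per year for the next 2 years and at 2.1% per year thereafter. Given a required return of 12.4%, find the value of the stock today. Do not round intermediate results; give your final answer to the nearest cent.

D_1 = 2.43691
D_2 = 2.73665
Terminal value at year 2: TV = D_2×(1+g_2)/(r−g_2) = 2.79412/0.103 = 27.12737
P_0 = D_1/(1+r)^1 + D_2/(1+r)^2 + TV/(1+r)^2
    = 2.16807 + 2.16614 + 21.47213 = 25.80634

£25.81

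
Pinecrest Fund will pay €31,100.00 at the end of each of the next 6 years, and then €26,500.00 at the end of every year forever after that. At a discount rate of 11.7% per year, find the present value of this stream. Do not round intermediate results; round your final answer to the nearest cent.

€245569.99

PV of 6-year annuity: €31,100.00 × [1 − (1+0.117)^−6] / 0.117 = 128958.59825
Perpetuity value at year 6: €26,500.00 / 0.117 = 226495.72650
PV of perpetuity: 226495.72650 / (1+0.117)^6 = 116611.39036
Total PV = 128958.59825 + 116611.39036 = 245569.98862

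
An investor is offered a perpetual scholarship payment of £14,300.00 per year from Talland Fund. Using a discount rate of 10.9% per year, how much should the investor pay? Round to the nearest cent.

Level perpetuity: PV = C / r = £14,300.00 / 0.109 = £131,192.66

£131192.66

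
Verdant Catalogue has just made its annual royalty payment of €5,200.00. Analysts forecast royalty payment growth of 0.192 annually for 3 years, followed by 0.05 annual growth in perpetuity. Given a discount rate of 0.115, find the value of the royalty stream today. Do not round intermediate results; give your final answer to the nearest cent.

D_1 = 6198.40000
D_2 = 7388.49280
D_3 = 8807.08342
Terminal value at year 3: TV = D_3×(1+g_2)/(r−g_2) = 9247.43759/0.065 = 142268.27059
P_0 = D_1/(1+r)^1 + D_2/(1+r)^2 + D_3/(1+r)^3 + TV/(1+r)^3
    = 5559.10314 + 5943.00533 + 6353.41915 + 102632.15550 = 120487.68311

€120487.68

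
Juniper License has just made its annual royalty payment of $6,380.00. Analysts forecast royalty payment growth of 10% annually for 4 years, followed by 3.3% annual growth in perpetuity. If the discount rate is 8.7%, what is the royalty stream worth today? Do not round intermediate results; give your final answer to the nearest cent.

D_1 = 7018.00000
D_2 = 7719.80000
D_3 = 8491.78000
D_4 = 9340.95800
Terminal value at year 4: TV = D_4×(1+g_2)/(r−g_2) = 9649.20961/0.054 = 178689.06693
P_0 = D_1/(1+r)^1 + D_2/(1+r)^2 + D_3/(1+r)^3 + D_4/(1+r)^4 + TV/(1+r)^4
    = 6456.30175 + 6533.51603 + 6611.65375 + 6690.72597 + 127991.10977 = 154283.30727

$154283.31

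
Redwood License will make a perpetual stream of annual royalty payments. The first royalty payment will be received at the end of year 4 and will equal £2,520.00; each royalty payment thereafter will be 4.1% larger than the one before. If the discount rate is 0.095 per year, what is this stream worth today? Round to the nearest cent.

Value at end of year 3: C₁ / (r − g) = £2,520.00 / (0.095 − 0.041) = £46,666.6667
Discount to today: PV = £46,666.6667 / (1 + 0.095)^3 = £46,666.6667 / 1.312932 = £35,543.85

£35543.85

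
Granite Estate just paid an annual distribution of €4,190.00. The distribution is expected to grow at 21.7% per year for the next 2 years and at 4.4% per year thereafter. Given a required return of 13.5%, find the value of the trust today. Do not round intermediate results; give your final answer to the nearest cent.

€64576.59

D_1 = 5099.23000
D_2 = 6205.76291
Terminal value at year 2: TV = D_2×(1+g_2)/(r−g_2) = 6478.81648/0.091 = 71195.78547
P_0 = D_1/(1+r)^1 + D_2/(1+r)^2 + TV/(1+r)^2
    = 4492.71366 + 4817.29737 + 55266.57647 = 64576.58750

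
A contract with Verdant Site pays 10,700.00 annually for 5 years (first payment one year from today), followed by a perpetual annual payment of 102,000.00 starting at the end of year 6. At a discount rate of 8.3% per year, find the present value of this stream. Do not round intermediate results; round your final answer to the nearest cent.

PV of 5-year annuity: 10,700.00 × [1 − (1+0.083)^−5] / 0.083 = 42386.32045
Perpetuity value at year 5: 102,000.00 / 0.083 = 1228915.66265
PV of perpetuity: 1228915.66265 / (1+0.083)^5 = 824859.14991
Total PV = 42386.32045 + 824859.14991 = 867245.47036

867245.47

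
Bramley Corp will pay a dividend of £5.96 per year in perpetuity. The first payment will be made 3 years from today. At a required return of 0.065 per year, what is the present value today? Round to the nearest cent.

£80.84

Value at end of year 2: C / r = £5.96 / 0.065 = £91.6923
Discount to today: PV = £91.6923 / (1 + 0.065)^2 = £91.6923 / 1.134225 = £80.84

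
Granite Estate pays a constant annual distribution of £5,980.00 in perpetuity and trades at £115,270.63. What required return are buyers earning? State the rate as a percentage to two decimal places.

5.19%

P = C/r ⇒ r = C/P = £5,980.00/£115,270.63 = 0.051878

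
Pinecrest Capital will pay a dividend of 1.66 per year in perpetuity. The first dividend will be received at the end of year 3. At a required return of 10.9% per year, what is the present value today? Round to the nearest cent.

12.38

Value at end of year 2: C / r = 1.66 / 0.109 = 15.2294
Discount to today: PV = 15.2294 / (1 + 0.109)^2 = 15.2294 / 1.229881 = 12.38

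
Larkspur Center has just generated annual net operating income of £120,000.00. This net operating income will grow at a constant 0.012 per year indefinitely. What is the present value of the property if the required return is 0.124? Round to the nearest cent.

£1084285.71

D₁ = D₀ × (1 + g) = £120,000.00 × 1.012 = £121,440.0000
Growing perpetuity: P = D₁ / (r − g) = £121,440.0000 / (0.124 − 0.012) = £1,084,285.71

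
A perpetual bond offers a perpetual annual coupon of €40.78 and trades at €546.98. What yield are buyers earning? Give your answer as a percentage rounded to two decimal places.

P = C/r ⇒ r = C/P = €40.78/€546.98 = 0.074555

7.46%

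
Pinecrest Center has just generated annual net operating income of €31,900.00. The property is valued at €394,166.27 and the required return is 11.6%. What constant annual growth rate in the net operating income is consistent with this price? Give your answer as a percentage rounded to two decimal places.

3.24%

P = D₀(1+g)/(r−g) ⇒ P(r−g) = D₀(1+g) ⇒ g(P+D₀) = P·r − D₀
g = (P·r − D₀)/(P + D₀) = (€394,166.27×0.116 − €31,900.00) / (€394,166.27 + €31,900.00) = 0.032444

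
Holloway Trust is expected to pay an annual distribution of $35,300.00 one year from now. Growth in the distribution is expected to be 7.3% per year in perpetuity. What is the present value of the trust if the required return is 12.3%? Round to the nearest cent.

$706000.00

Growing perpetuity: P = D₁ / (r − g) = $35,300.0000 / (0.123 − 0.073) = $706,000.00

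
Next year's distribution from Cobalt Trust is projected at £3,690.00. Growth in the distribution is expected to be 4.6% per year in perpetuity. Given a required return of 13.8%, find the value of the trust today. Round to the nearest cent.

Growing perpetuity: P = D₁ / (r − g) = £3,690.0000 / (0.138 − 0.046) = £40,108.70

£40108.70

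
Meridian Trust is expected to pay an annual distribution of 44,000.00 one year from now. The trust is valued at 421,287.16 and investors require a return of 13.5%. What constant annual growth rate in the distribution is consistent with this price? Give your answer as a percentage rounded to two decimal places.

3.06%

P = D₁/(r−g) ⇒ g = r − D₁/P = 0.135 − 44,000.00/421,287.16 = 0.030558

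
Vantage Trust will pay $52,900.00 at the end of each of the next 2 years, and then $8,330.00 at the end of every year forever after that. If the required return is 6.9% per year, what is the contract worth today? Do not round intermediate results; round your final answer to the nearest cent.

$201419.84

PV of 2-year annuity: $52,900.00 × [1 − (1+0.069)^−2] / 0.069 = 95776.89473
Perpetuity value at year 2: $8,330.00 / 0.069 = 120724.63768
PV of perpetuity: 120724.63768 / (1+0.069)^2 = 105642.94518
Total PV = 95776.89473 + 105642.94518 = 201419.83992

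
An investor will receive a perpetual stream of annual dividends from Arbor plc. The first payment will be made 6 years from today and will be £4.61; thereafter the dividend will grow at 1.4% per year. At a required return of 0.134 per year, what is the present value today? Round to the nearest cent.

Value at end of year 5: C₁ / (r − g) = £4.61 / (0.134 − 0.014) = £38.4167
Discount to today: PV = £38.4167 / (1 + 0.134)^5 = £38.4167 / 1.875276 = £20.49

£20.49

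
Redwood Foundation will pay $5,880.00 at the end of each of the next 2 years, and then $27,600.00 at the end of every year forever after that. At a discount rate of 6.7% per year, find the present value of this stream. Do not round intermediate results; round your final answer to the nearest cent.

$372506.24

PV of 2-year annuity: $5,880.00 × [1 − (1+0.067)^−2] / 0.067 = 10675.51816
Perpetuity value at year 2: $27,600.00 / 0.067 = 411940.29851
PV of perpetuity: 411940.29851 / (1+0.067)^2 = 361830.72345
Total PV = 10675.51816 + 361830.72345 = 372506.24161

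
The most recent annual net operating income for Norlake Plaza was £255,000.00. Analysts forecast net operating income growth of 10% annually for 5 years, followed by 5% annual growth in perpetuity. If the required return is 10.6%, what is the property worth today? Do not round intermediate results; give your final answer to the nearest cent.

£5907358.22

D_1 = 280500.00000
D_2 = 308550.00000
D_3 = 339405.00000
D_4 = 373345.50000
D_5 = 410680.05000
Terminal value at year 5: TV = D_5×(1+g_2)/(r−g_2) = 431214.05250/0.056 = 7700250.93750
P_0 = D_1/(1+r)^1 + D_2/(1+r)^2 + D_3/(1+r)^3 + D_4/(1+r)^4 + D_5/(1+r)^5 + TV/(1+r)^5
    = 253616.63653 + 252240.77774 + 250872.38292 + 249511.41159 + 248157.82346 + 4652959.18988 = 5907358.22213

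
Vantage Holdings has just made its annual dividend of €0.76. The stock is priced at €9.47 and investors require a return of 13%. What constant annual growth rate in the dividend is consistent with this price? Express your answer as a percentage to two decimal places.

P = D₀(1+g)/(r−g) ⇒ P(r−g) = D₀(1+g) ⇒ g(P+D₀) = P·r − D₀
g = (P·r − D₀)/(P + D₀) = (€9.47×0.13 − €0.76) / (€9.47 + €0.76) = 0.046051

4.61%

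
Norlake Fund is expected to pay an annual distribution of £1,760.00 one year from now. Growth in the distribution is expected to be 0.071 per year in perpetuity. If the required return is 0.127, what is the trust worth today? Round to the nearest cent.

£31428.57

Growing perpetuity: P = D₁ / (r − g) = £1,760.0000 / (0.127 − 0.071) = £31,428.57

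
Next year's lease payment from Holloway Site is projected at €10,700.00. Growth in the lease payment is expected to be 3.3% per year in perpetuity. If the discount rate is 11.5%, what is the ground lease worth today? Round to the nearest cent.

Growing perpetuity: P = D₁ / (r − g) = €10,700.0000 / (0.115 − 0.033) = €130,487.80

€130487.80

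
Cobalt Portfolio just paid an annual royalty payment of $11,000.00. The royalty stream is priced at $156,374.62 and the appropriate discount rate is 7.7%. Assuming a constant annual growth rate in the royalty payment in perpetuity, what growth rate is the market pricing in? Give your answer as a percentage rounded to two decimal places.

P = D₀(1+g)/(r−g) ⇒ P(r−g) = D₀(1+g) ⇒ g(P+D₀) = P·r − D₀
g = (P·r − D₀)/(P + D₀) = ($156,374.62×0.077 − $11,000.00) / ($156,374.62 + $11,000.00) = 0.006219

0.62%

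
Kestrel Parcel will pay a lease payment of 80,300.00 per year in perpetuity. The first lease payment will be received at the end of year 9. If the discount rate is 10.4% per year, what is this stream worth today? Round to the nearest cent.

Value at end of year 8: C / r = 80,300.00 / 0.104 = 772,115.3846
Discount to today: PV = 772,115.3846 / (1 + 0.104)^8 = 772,115.3846 / 2.206747 = 349,888.46

349888.46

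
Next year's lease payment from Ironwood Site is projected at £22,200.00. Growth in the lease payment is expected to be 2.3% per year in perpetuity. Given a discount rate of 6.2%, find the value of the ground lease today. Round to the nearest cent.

£569230.77

Growing perpetuity: P = D₁ / (r − g) = £22,200.0000 / (0.062 − 0.023) = £569,230.77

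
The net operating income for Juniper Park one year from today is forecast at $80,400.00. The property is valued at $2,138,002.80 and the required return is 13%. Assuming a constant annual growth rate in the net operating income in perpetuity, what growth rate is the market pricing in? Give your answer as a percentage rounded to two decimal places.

9.24%

P = D₁/(r−g) ⇒ g = r − D₁/P = 0.13 − $80,400.00/$2,138,002.80 = 0.092395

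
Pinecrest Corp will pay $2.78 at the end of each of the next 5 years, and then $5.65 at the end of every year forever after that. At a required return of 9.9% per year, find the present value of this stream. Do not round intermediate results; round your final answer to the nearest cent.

$46.16

PV of 5-year annuity: $2.78 × [1 − (1+0.099)^−5] / 0.099 = 10.56536
Perpetuity value at year 5: $5.65 / 0.099 = 57.07071
PV of perpetuity: 57.07071 / (1+0.099)^5 = 35.59793
Total PV = 10.56536 + 35.59793 = 46.16330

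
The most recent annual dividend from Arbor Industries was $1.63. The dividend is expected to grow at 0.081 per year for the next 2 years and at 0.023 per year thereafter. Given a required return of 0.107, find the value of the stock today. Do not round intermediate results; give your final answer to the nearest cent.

D_1 = 1.76203
D_2 = 1.90475
Terminal value at year 2: TV = D_2×(1+g_2)/(r−g_2) = 1.94856/0.084 = 23.19719
P_0 = D_1/(1+r)^1 + D_2/(1+r)^2 + TV/(1+r)^2
    = 1.59172 + 1.55433 + 18.92954 = 22.07559

$22.08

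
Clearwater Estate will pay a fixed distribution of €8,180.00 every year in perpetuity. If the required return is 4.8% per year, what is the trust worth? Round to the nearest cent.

€170416.67

Level perpetuity: PV = C / r = €8,180.00 / 0.048 = €170,416.67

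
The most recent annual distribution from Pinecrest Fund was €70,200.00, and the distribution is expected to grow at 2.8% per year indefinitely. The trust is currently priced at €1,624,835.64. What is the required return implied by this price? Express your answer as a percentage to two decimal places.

D₁ = €70,200.00 × 1.028 = €72,165.6000
P = D₁/(r − g) ⇒ r = D₁/P + g = €72,165.6000/€1,624,835.64 + 0.028 = 0.044414 + 0.028 = 0.072414

7.24%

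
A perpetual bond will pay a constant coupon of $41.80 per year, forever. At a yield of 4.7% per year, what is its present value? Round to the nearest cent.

Level perpetuity: PV = C / r = $41.80 / 0.047 = $889.36

$889.36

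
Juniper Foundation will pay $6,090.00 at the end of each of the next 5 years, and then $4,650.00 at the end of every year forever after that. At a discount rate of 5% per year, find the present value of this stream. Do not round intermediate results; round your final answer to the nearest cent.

$99234.45

PV of 5-year annuity: $6,090.00 × [1 − (1+0.05)^−5] / 0.05 = 26366.51292
Perpetuity value at year 5: $4,650.00 / 0.05 = 93000.00000
PV of perpetuity: 93000.00000 / (1+0.05)^5 = 72867.93348
Total PV = 26366.51292 + 72867.93348 = 99234.44641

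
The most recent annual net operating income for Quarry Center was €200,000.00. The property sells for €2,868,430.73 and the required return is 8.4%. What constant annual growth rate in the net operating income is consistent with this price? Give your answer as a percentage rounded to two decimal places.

P = D₀(1+g)/(r−g) ⇒ P(r−g) = D₀(1+g) ⇒ g(P+D₀) = P·r − D₀
g = (P·r − D₀)/(P + D₀) = (€2,868,430.73×0.084 − €200,000.00) / (€2,868,430.73 + €200,000.00) = 0.013345

1.33%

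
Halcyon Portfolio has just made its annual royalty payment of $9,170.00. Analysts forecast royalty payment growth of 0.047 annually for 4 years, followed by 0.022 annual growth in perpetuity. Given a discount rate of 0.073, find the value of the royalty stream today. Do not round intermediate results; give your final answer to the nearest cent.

$201096.97

D_1 = 9600.99000
D_2 = 10052.23653
D_3 = 10524.69165
D_4 = 11019.35215
Terminal value at year 4: TV = D_4×(1+g_2)/(r−g_2) = 11261.77790/0.051 = 220819.17454
P_0 = D_1/(1+r)^1 + D_2/(1+r)^2 + D_3/(1+r)^3 + D_4/(1+r)^4 + TV/(1+r)^4
    = 8947.80056 + 8730.98526 + 8519.42364 + 8312.98840 + 166585.76756 = 201096.96542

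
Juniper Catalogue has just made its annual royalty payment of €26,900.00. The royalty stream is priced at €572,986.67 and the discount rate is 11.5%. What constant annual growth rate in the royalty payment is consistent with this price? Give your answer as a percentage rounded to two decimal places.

6.50%

P = D₀(1+g)/(r−g) ⇒ P(r−g) = D₀(1+g) ⇒ g(P+D₀) = P·r − D₀
g = (P·r − D₀)/(P + D₀) = (€572,986.67×0.115 − €26,900.00) / (€572,986.67 + €26,900.00) = 0.065001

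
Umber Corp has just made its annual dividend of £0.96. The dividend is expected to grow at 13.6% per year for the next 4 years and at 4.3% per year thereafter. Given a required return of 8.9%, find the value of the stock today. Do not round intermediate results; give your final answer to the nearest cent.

£30.05

D_1 = 1.09056
D_2 = 1.23888
D_3 = 1.40736
D_4 = 1.59876
Terminal value at year 4: TV = D_4×(1+g_2)/(r−g_2) = 1.66751/0.046 = 36.25025
P_0 = D_1/(1+r)^1 + D_2/(1+r)^2 + D_3/(1+r)^3 + D_4/(1+r)^4 + TV/(1+r)^4
    = 1.00143 + 1.04465 + 1.08974 + 1.13677 + 25.77505 = 30.04765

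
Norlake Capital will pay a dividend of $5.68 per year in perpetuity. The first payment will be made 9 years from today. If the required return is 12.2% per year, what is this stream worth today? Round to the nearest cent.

Value at end of year 8: C / r = $5.68 / 0.122 = $46.5574
Discount to today: PV = $46.5574 / (1 + 0.122)^8 = $46.5574 / 2.511556 = $18.54

$18.54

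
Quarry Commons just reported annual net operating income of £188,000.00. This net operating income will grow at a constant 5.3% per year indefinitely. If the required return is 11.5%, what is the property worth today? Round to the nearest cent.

D₁ = D₀ × (1 + g) = £188,000.00 × 1.053 = £197,964.0000
Growing perpetuity: P = D₁ / (r − g) = £197,964.0000 / (0.115 − 0.053) = £3,192,967.74

£3192967.74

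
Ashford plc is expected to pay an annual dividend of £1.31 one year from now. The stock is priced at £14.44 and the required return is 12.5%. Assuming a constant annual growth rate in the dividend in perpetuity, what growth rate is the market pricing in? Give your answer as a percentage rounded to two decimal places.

P = D₁/(r−g) ⇒ g = r − D₁/P = 0.125 − £1.31/£14.44 = 0.034280

3.43%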